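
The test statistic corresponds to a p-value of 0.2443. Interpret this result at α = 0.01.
Since p = 0.2443 > α = 0.01, fail to reject H₀.
There is insufficient evidence to reject the null hypothesis; the result is not statistically significant at the 0.01 level.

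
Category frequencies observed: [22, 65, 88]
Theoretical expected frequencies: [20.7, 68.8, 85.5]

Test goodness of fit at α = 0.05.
Chi-square goodness of fit test:
H₀: observed counts match expected distribution
H₁: observed counts differ from expected distribution
df = k - 1 = 2
χ² = Σ(O - E)²/E
   = (22 - 20.7)²/20.7 + (65 - 68.8)²/68.8 + (88 - 85.5)²/85.5
   = 0.082 + 0.210 + 0.073
   = 0.36
p-value = 0.8333

Since p-value > α = 0.05, we fail to reject H₀.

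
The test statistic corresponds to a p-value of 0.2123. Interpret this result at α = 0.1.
Since p = 0.2123 > α = 0.1, fail to reject H₀.
There is insufficient evidence to reject the null hypothesis; the result is not statistically significant at the 0.1 level.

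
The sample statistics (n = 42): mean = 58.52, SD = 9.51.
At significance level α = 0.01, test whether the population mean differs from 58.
One-sample t-test:
H₀: μ = 58
H₁: μ ≠ 58
df = n - 1 = 41
t = (x̄ - μ₀) / (s/√n) = (58.52 - 58) / (9.51/√42) = 0.354
p-value = 0.7249

Since p-value > α = 0.01, we fail to reject H₀.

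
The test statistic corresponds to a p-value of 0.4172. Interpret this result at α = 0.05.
Since p = 0.4172 > α = 0.05, fail to reject H₀.
There is insufficient evidence to reject the null hypothesis; the result is not statistically significant at the 0.05 level.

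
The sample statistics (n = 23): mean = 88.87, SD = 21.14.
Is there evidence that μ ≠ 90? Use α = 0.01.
One-sample t-test:
H₀: μ = 90
H₁: μ ≠ 90
df = n - 1 = 22
t = (x̄ - μ₀) / (s/√n) = (88.87 - 90) / (21.14/√23) = -0.256
p-value = 0.8001

Since p-value > α = 0.01, we fail to reject H₀.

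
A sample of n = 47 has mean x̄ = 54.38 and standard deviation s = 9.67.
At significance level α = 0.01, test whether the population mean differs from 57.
One-sample t-test:
H₀: μ = 57
H₁: μ ≠ 57
df = n - 1 = 46
t = (x̄ - μ₀) / (s/√n) = (54.38 - 57) / (9.67/√47) = -1.857
p-value = 0.0697

Since p-value > α = 0.01, we fail to reject H₀.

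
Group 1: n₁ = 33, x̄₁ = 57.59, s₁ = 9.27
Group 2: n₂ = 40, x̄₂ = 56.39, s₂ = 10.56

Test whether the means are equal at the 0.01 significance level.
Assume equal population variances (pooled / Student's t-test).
Student's two-sample t-test (equal variances):
H₀: μ₁ = μ₂
H₁: μ₁ ≠ μ₂
df = n₁ + n₂ - 2 = 71
Pooled variance s_p² = [(n₁-1)s₁² + (n₂-1)s₂²] / (n₁ + n₂ - 2) = [(32)(9.27²) + (39)(10.56²)] / 71 = 99.9843
SE = √(s_p²(1/n₁ + 1/n₂)) = √(99.9843 × (1/33 + 1/40)) = 2.3515
t = (x̄₁ - x̄₂) / SE = (57.59 - 56.39) / 2.3515 = 1.20 / 2.3515 = 0.510
p-value = 0.6114

Since p-value > α = 0.01, we fail to reject H₀.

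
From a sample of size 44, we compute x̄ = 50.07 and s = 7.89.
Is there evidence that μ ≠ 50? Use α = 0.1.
One-sample t-test:
H₀: μ = 50
H₁: μ ≠ 50
df = n - 1 = 43
t = (x̄ - μ₀) / (s/√n) = (50.07 - 50) / (7.89/√44) = 0.059
p-value = 0.9533

Since p-value > α = 0.1, we fail to reject H₀.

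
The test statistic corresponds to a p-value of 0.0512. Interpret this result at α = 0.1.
Since p = 0.0512 < α = 0.1, reject H₀.
There is sufficient evidence to reject the null hypothesis; the result is statistically significant at the 0.1 level.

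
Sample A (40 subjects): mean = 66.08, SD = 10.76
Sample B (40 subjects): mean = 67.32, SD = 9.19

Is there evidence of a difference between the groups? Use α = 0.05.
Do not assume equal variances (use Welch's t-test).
Welch's two-sample t-test:
H₀: μ₁ = μ₂
H₁: μ₁ ≠ μ₂
s₁²/n₁ = 10.76²/40 = 2.8944,  s₂²/n₂ = 9.19²/40 = 2.1114
SE = √(s₁²/n₁ + s₂²/n₂) = √(2.8944 + 2.1114) = 2.2374
df (Welch-Satterthwaite) = (s₁²/n₁ + s₂²/n₂)² / [(s₁²/n₁)²/(n₁-1) + (s₂²/n₂)²/(n₂-1)] ≈ 76.14
t = (x̄₁ - x̄₂) / SE = (66.08 - 67.32) / 2.2374 = -1.24 / 2.2374 = -0.554
p-value = 0.5811

Since p-value > α = 0.05, we fail to reject H₀.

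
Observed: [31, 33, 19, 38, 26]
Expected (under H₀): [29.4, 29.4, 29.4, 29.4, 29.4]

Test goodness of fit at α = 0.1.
Chi-square goodness of fit test:
H₀: observed counts match expected distribution
H₁: observed counts differ from expected distribution
df = k - 1 = 4
χ² = Σ(O - E)²/E
   = (31 - 29.4)²/29.4 + (33 - 29.4)²/29.4 + (19 - 29.4)²/29.4 + (38 - 29.4)²/29.4 + (26 - 29.4)²/29.4
   = 0.087 + 0.441 + 3.679 + 2.516 + 0.393
   = 7.12
p-value = 0.1299

Since p-value > α = 0.1, we fail to reject H₀.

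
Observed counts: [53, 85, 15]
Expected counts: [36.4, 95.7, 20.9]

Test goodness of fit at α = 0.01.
Chi-square goodness of fit test:
H₀: observed counts match expected distribution
H₁: observed counts differ from expected distribution
df = k - 1 = 2
χ² = Σ(O - E)²/E
   = (53 - 36.4)²/36.4 + (85 - 95.7)²/95.7 + (15 - 20.9)²/20.9
   = 7.570 + 1.196 + 1.666
   = 10.43
p-value = 0.0054

Since p-value < α = 0.01, we reject H₀.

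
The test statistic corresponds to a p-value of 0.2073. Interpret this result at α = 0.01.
Since p = 0.2073 > α = 0.01, fail to reject H₀.
There is insufficient evidence to reject the null hypothesis; the result is not statistically significant at the 0.01 level.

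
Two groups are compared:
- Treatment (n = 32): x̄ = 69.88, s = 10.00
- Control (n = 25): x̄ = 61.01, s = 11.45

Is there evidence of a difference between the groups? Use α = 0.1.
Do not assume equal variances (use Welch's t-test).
Welch's two-sample t-test:
H₀: μ₁ = μ₂
H₁: μ₁ ≠ μ₂
s₁²/n₁ = 10.00²/32 = 3.1250,  s₂²/n₂ = 11.45²/25 = 5.2441
SE = √(s₁²/n₁ + s₂²/n₂) = √(3.1250 + 5.2441) = 2.8929
df (Welch-Satterthwaite) = (s₁²/n₁ + s₂²/n₂)² / [(s₁²/n₁)²/(n₁-1) + (s₂²/n₂)²/(n₂-1)] ≈ 47.95
t = (x̄₁ - x̄₂) / SE = (69.88 - 61.01) / 2.8929 = 8.87 / 2.8929 = 3.066
p-value = 0.0036

Since p-value < α = 0.1, we reject H₀.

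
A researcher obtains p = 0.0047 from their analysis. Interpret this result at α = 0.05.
Since p = 0.0047 < α = 0.05, reject H₀.
There is sufficient evidence to reject the null hypothesis; the result is statistically significant at the 0.05 level.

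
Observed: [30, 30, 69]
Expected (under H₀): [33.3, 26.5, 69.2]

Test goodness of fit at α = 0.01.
Chi-square goodness of fit test:
H₀: observed counts match expected distribution
H₁: observed counts differ from expected distribution
df = k - 1 = 2
χ² = Σ(O - E)²/E
   = (30 - 33.3)²/33.3 + (30 - 26.5)²/26.5 + (69 - 69.2)²/69.2
   = 0.327 + 0.462 + 0.001
   = 0.79
p-value = 0.6737

Since p-value > α = 0.01, we fail to reject H₀.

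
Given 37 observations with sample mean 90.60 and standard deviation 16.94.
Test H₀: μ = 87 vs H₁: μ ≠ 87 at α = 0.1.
One-sample t-test:
H₀: μ = 87
H₁: μ ≠ 87
df = n - 1 = 36
t = (x̄ - μ₀) / (s/√n) = (90.60 - 87) / (16.94/√37) = 1.293
p-value = 0.2044

Since p-value > α = 0.1, we fail to reject H₀.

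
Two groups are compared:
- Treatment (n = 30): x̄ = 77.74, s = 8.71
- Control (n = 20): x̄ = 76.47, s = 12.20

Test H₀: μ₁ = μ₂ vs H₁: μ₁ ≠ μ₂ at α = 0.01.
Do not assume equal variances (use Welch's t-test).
Welch's two-sample t-test:
H₀: μ₁ = μ₂
H₁: μ₁ ≠ μ₂
s₁²/n₁ = 8.71²/30 = 2.5288,  s₂²/n₂ = 12.20²/20 = 7.4420
SE = √(s₁²/n₁ + s₂²/n₂) = √(2.5288 + 7.4420) = 3.1577
df (Welch-Satterthwaite) = (s₁²/n₁ + s₂²/n₂)² / [(s₁²/n₁)²/(n₁-1) + (s₂²/n₂)²/(n₂-1)] ≈ 31.71
t = (x̄₁ - x̄₂) / SE = (77.74 - 76.47) / 3.1577 = 1.27 / 3.1577 = 0.402
p-value = 0.6902

Since p-value > α = 0.01, we fail to reject H₀.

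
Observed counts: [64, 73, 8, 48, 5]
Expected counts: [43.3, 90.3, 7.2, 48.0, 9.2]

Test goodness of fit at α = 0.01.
Chi-square goodness of fit test:
H₀: observed counts match expected distribution
H₁: observed counts differ from expected distribution
df = k - 1 = 4
χ² = Σ(O - E)²/E
   = (64 - 43.3)²/43.3 + (73 - 90.3)²/90.3 + (8 - 7.2)²/7.2 + (48 - 48.0)²/48.0 + (5 - 9.2)²/9.2
   = 9.896 + 3.314 + 0.089 + 0.000 + 1.917
   = 15.22
p-value = 0.0043

Since p-value < α = 0.01, we reject H₀.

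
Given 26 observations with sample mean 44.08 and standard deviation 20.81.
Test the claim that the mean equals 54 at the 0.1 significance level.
One-sample t-test:
H₀: μ = 54
H₁: μ ≠ 54
df = n - 1 = 25
t = (x̄ - μ₀) / (s/√n) = (44.08 - 54) / (20.81/√26) = -2.431
p-value = 0.0226

Since p-value < α = 0.1, we reject H₀.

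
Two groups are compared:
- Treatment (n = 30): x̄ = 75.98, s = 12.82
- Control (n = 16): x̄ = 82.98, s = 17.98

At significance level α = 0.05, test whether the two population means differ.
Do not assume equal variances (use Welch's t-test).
Welch's two-sample t-test:
H₀: μ₁ = μ₂
H₁: μ₁ ≠ μ₂
s₁²/n₁ = 12.82²/30 = 5.4784,  s₂²/n₂ = 17.98²/16 = 20.2050
SE = √(s₁²/n₁ + s₂²/n₂) = √(5.4784 + 20.2050) = 5.0679
df (Welch-Satterthwaite) = (s₁²/n₁ + s₂²/n₂)² / [(s₁²/n₁)²/(n₁-1) + (s₂²/n₂)²/(n₂-1)] ≈ 23.35
t = (x̄₁ - x̄₂) / SE = (75.98 - 82.98) / 5.0679 = -7.00 / 5.0679 = -1.381
p-value = 0.1803

Since p-value > α = 0.05, we fail to reject H₀.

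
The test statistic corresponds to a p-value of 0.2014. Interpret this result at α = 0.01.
Since p = 0.2014 > α = 0.01, fail to reject H₀.
There is insufficient evidence to reject the null hypothesis; the result is not statistically significant at the 0.01 level.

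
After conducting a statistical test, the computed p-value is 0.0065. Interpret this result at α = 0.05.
Since p = 0.0065 < α = 0.05, reject H₀.
There is sufficient evidence to reject the null hypothesis; the result is statistically significant at the 0.05 level.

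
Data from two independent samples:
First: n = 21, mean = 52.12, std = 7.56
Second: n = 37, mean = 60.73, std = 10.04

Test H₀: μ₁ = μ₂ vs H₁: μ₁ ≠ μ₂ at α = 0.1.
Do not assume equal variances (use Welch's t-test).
Welch's two-sample t-test:
H₀: μ₁ = μ₂
H₁: μ₁ ≠ μ₂
s₁²/n₁ = 7.56²/21 = 2.7216,  s₂²/n₂ = 10.04²/37 = 2.7244
SE = √(s₁²/n₁ + s₂²/n₂) = √(2.7216 + 2.7244) = 2.3337
df (Welch-Satterthwaite) = (s₁²/n₁ + s₂²/n₂)² / [(s₁²/n₁)²/(n₁-1) + (s₂²/n₂)²/(n₂-1)] ≈ 51.44
t = (x̄₁ - x̄₂) / SE = (52.12 - 60.73) / 2.3337 = -8.61 / 2.3337 = -3.689
p-value = 0.0005

Since p-value < α = 0.1, we reject H₀.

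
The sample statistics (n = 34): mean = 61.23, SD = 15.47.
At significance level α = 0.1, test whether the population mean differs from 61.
One-sample t-test:
H₀: μ = 61
H₁: μ ≠ 61
df = n - 1 = 33
t = (x̄ - μ₀) / (s/√n) = (61.23 - 61) / (15.47/√34) = 0.087
p-value = 0.9314

Since p-value > α = 0.1, we fail to reject H₀.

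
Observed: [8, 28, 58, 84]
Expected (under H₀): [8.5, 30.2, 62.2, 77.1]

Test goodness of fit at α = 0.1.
Chi-square goodness of fit test:
H₀: observed counts match expected distribution
H₁: observed counts differ from expected distribution
df = k - 1 = 3
χ² = Σ(O - E)²/E
   = (8 - 8.5)²/8.5 + (28 - 30.2)²/30.2 + (58 - 62.2)²/62.2 + (84 - 77.1)²/77.1
   = 0.029 + 0.160 + 0.284 + 0.618
   = 1.09
p-value = 0.7793

Since p-value > α = 0.1, we fail to reject H₀.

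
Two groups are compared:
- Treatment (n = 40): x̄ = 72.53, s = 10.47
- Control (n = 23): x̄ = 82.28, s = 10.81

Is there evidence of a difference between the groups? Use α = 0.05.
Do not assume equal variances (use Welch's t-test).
Welch's two-sample t-test:
H₀: μ₁ = μ₂
H₁: μ₁ ≠ μ₂
s₁²/n₁ = 10.47²/40 = 2.7405,  s₂²/n₂ = 10.81²/23 = 5.0807
SE = √(s₁²/n₁ + s₂²/n₂) = √(2.7405 + 5.0807) = 2.7966
df (Welch-Satterthwaite) = (s₁²/n₁ + s₂²/n₂)² / [(s₁²/n₁)²/(n₁-1) + (s₂²/n₂)²/(n₂-1)] ≈ 44.78
t = (x̄₁ - x̄₂) / SE = (72.53 - 82.28) / 2.7966 = -9.75 / 2.7966 = -3.486
p-value = 0.0011

Since p-value < α = 0.05, we reject H₀.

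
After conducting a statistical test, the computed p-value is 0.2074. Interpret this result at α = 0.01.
Since p = 0.2074 > α = 0.01, fail to reject H₀.
There is insufficient evidence to reject the null hypothesis; the result is not statistically significant at the 0.01 level.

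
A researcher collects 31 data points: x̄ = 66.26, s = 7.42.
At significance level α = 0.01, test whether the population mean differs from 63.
One-sample t-test:
H₀: μ = 63
H₁: μ ≠ 63
df = n - 1 = 30
t = (x̄ - μ₀) / (s/√n) = (66.26 - 63) / (7.42/√31) = 2.446
p-value = 0.0205

Since p-value > α = 0.01, we fail to reject H₀.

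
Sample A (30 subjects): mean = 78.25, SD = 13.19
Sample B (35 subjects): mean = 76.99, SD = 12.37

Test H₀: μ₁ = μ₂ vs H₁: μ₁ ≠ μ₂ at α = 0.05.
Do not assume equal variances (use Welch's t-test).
Welch's two-sample t-test:
H₀: μ₁ = μ₂
H₁: μ₁ ≠ μ₂
s₁²/n₁ = 13.19²/30 = 5.7992,  s₂²/n₂ = 12.37²/35 = 4.3719
SE = √(s₁²/n₁ + s₂²/n₂) = √(5.7992 + 4.3719) = 3.1892
df (Welch-Satterthwaite) = (s₁²/n₁ + s₂²/n₂)² / [(s₁²/n₁)²/(n₁-1) + (s₂²/n₂)²/(n₂-1)] ≈ 60.08
t = (x̄₁ - x̄₂) / SE = (78.25 - 76.99) / 3.1892 = 1.26 / 3.1892 = 0.395
p-value = 0.6942

Since p-value > α = 0.05, we fail to reject H₀.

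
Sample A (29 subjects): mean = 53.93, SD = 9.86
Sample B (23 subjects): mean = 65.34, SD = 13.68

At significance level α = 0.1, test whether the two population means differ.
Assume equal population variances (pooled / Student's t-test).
Student's two-sample t-test (equal variances):
H₀: μ₁ = μ₂
H₁: μ₁ ≠ μ₂
df = n₁ + n₂ - 2 = 50
Pooled variance s_p² = [(n₁-1)s₁² + (n₂-1)s₂²] / (n₁ + n₂ - 2) = [(28)(9.86²) + (22)(13.68²)] / 50 = 136.7856
SE = √(s_p²(1/n₁ + 1/n₂)) = √(136.7856 × (1/29 + 1/23)) = 3.2656
t = (x̄₁ - x̄₂) / SE = (53.93 - 65.34) / 3.2656 = -11.41 / 3.2656 = -3.494
p-value = 0.0010

Since p-value < α = 0.1, we reject H₀.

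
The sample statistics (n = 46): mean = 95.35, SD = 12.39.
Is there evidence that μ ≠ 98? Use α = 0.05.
One-sample t-test:
H₀: μ = 98
H₁: μ ≠ 98
df = n - 1 = 45
t = (x̄ - μ₀) / (s/√n) = (95.35 - 98) / (12.39/√46) = -1.451
p-value = 0.1538

Since p-value > α = 0.05, we fail to reject H₀.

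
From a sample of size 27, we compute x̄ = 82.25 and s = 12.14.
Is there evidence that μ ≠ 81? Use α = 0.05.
One-sample t-test:
H₀: μ = 81
H₁: μ ≠ 81
df = n - 1 = 26
t = (x̄ - μ₀) / (s/√n) = (82.25 - 81) / (12.14/√27) = 0.535
p-value = 0.5972

Since p-value > α = 0.05, we fail to reject H₀.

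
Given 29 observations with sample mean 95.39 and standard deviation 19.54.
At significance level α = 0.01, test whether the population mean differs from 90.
One-sample t-test:
H₀: μ = 90
H₁: μ ≠ 90
df = n - 1 = 28
t = (x̄ - μ₀) / (s/√n) = (95.39 - 90) / (19.54/√29) = 1.485
p-value = 0.1486

Since p-value > α = 0.01, we fail to reject H₀.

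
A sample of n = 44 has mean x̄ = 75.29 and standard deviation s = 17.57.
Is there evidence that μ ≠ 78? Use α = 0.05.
One-sample t-test:
H₀: μ = 78
H₁: μ ≠ 78
df = n - 1 = 43
t = (x̄ - μ₀) / (s/√n) = (75.29 - 78) / (17.57/√44) = -1.023
p-value = 0.3120

Since p-value > α = 0.05, we fail to reject H₀.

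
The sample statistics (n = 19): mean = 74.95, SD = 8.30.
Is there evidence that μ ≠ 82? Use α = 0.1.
One-sample t-test:
H₀: μ = 82
H₁: μ ≠ 82
df = n - 1 = 18
t = (x̄ - μ₀) / (s/√n) = (74.95 - 82) / (8.30/√19) = -3.702
p-value = 0.0016

Since p-value < α = 0.1, we reject H₀.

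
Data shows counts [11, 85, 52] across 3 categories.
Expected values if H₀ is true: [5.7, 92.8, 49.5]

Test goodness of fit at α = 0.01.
Chi-square goodness of fit test:
H₀: observed counts match expected distribution
H₁: observed counts differ from expected distribution
df = k - 1 = 2
χ² = Σ(O - E)²/E
   = (11 - 5.7)²/5.7 + (85 - 92.8)²/92.8 + (52 - 49.5)²/49.5
   = 4.928 + 0.656 + 0.126
   = 5.71
p-value = 0.0576

Since p-value > α = 0.01, we fail to reject H₀.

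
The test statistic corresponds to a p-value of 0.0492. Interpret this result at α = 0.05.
Since p = 0.0492 < α = 0.05, reject H₀.
There is sufficient evidence to reject the null hypothesis; the result is statistically significant at the 0.05 level.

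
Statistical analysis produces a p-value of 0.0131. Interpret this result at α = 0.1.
Since p = 0.0131 < α = 0.1, reject H₀.
There is sufficient evidence to reject the null hypothesis; the result is statistically significant at the 0.1 level.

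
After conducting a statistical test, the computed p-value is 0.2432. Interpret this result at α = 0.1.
Since p = 0.2432 > α = 0.1, fail to reject H₀.
There is insufficient evidence to reject the null hypothesis; the result is not statistically significant at the 0.1 level.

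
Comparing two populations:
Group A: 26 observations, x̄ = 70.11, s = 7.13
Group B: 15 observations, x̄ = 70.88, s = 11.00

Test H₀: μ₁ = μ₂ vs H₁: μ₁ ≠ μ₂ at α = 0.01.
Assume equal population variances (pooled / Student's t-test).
Student's two-sample t-test (equal variances):
H₀: μ₁ = μ₂
H₁: μ₁ ≠ μ₂
df = n₁ + n₂ - 2 = 39
Pooled variance s_p² = [(n₁-1)s₁² + (n₂-1)s₂²] / (n₁ + n₂ - 2) = [(25)(7.13²) + (14)(11.00²)] / 39 = 76.0237
SE = √(s_p²(1/n₁ + 1/n₂)) = √(76.0237 × (1/26 + 1/15)) = 2.8271
t = (x̄₁ - x̄₂) / SE = (70.11 - 70.88) / 2.8271 = -0.77 / 2.8271 = -0.272
p-value = 0.7868

Since p-value > α = 0.01, we fail to reject H₀.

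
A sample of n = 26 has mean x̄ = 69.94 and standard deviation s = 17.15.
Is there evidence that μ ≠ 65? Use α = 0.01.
One-sample t-test:
H₀: μ = 65
H₁: μ ≠ 65
df = n - 1 = 25
t = (x̄ - μ₀) / (s/√n) = (69.94 - 65) / (17.15/√26) = 1.469
p-value = 0.1544

Since p-value > α = 0.01, we fail to reject H₀.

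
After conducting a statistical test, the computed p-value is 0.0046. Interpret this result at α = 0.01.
Since p = 0.0046 < α = 0.01, reject H₀.
There is sufficient evidence to reject the null hypothesis; the result is statistically significant at the 0.01 level.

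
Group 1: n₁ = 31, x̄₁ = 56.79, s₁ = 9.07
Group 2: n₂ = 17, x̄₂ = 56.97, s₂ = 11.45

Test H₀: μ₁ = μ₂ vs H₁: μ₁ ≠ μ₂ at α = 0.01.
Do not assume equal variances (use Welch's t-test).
Welch's two-sample t-test:
H₀: μ₁ = μ₂
H₁: μ₁ ≠ μ₂
s₁²/n₁ = 9.07²/31 = 2.6537,  s₂²/n₂ = 11.45²/17 = 7.7119
SE = √(s₁²/n₁ + s₂²/n₂) = √(2.6537 + 7.7119) = 3.2196
df (Welch-Satterthwaite) = (s₁²/n₁ + s₂²/n₂)² / [(s₁²/n₁)²/(n₁-1) + (s₂²/n₂)²/(n₂-1)] ≈ 27.19
t = (x̄₁ - x̄₂) / SE = (56.79 - 56.97) / 3.2196 = -0.18 / 3.2196 = -0.056
p-value = 0.9558

Since p-value > α = 0.01, we fail to reject H₀.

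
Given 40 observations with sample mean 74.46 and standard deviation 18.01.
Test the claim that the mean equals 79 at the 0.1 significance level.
One-sample t-test:
H₀: μ = 79
H₁: μ ≠ 79
df = n - 1 = 39
t = (x̄ - μ₀) / (s/√n) = (74.46 - 79) / (18.01/√40) = -1.594
p-value = 0.1189

Since p-value > α = 0.1, we fail to reject H₀.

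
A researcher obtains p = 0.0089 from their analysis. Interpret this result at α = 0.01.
Since p = 0.0089 < α = 0.01, reject H₀.
There is sufficient evidence to reject the null hypothesis; the result is statistically significant at the 0.01 level.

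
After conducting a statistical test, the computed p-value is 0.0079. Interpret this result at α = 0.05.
Since p = 0.0079 < α = 0.05, reject H₀.
There is sufficient evidence to reject the null hypothesis; the result is statistically significant at the 0.05 level.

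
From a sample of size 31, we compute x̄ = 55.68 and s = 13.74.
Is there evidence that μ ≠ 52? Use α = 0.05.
One-sample t-test:
H₀: μ = 52
H₁: μ ≠ 52
df = n - 1 = 30
t = (x̄ - μ₀) / (s/√n) = (55.68 - 52) / (13.74/√31) = 1.491
p-value = 0.1463

Since p-value > α = 0.05, we fail to reject H₀.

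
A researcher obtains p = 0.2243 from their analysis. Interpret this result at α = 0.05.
Since p = 0.2243 > α = 0.05, fail to reject H₀.
There is insufficient evidence to reject the null hypothesis; the result is not statistically significant at the 0.05 level.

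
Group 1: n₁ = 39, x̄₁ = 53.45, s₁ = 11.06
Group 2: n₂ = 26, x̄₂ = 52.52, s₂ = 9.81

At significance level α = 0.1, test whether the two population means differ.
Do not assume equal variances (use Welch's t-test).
Welch's two-sample t-test:
H₀: μ₁ = μ₂
H₁: μ₁ ≠ μ₂
s₁²/n₁ = 11.06²/39 = 3.1365,  s₂²/n₂ = 9.81²/26 = 3.7014
SE = √(s₁²/n₁ + s₂²/n₂) = √(3.1365 + 3.7014) = 2.6149
df (Welch-Satterthwaite) = (s₁²/n₁ + s₂²/n₂)² / [(s₁²/n₁)²/(n₁-1) + (s₂²/n₂)²/(n₂-1)] ≈ 57.95
t = (x̄₁ - x̄₂) / SE = (53.45 - 52.52) / 2.6149 = 0.93 / 2.6149 = 0.356
p-value = 0.7234

Since p-value > α = 0.1, we fail to reject H₀.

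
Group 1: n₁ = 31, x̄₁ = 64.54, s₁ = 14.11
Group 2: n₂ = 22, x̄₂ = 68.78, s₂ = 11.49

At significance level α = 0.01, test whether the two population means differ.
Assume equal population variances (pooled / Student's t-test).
Student's two-sample t-test (equal variances):
H₀: μ₁ = μ₂
H₁: μ₁ ≠ μ₂
df = n₁ + n₂ - 2 = 51
Pooled variance s_p² = [(n₁-1)s₁² + (n₂-1)s₂²] / (n₁ + n₂ - 2) = [(30)(14.11²) + (21)(11.49²)] / 51 = 171.4742
SE = √(s_p²(1/n₁ + 1/n₂)) = √(171.4742 × (1/31 + 1/22)) = 3.6504
t = (x̄₁ - x̄₂) / SE = (64.54 - 68.78) / 3.6504 = -4.24 / 3.6504 = -1.162
p-value = 0.2508

Since p-value > α = 0.01, we fail to reject H₀.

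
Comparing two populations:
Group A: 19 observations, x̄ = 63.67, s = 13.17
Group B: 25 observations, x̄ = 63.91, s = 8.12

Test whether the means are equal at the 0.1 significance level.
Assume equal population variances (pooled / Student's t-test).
Student's two-sample t-test (equal variances):
H₀: μ₁ = μ₂
H₁: μ₁ ≠ μ₂
df = n₁ + n₂ - 2 = 42
Pooled variance s_p² = [(n₁-1)s₁² + (n₂-1)s₂²] / (n₁ + n₂ - 2) = [(18)(13.17²) + (24)(8.12²)] / 42 = 112.0120
SE = √(s_p²(1/n₁ + 1/n₂)) = √(112.0120 × (1/19 + 1/25)) = 3.2212
t = (x̄₁ - x̄₂) / SE = (63.67 - 63.91) / 3.2212 = -0.24 / 3.2212 = -0.075
p-value = 0.9410

Since p-value > α = 0.1, we fail to reject H₀.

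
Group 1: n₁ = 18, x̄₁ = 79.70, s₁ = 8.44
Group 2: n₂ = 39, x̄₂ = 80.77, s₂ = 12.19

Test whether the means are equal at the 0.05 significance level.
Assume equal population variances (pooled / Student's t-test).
Student's two-sample t-test (equal variances):
H₀: μ₁ = μ₂
H₁: μ₁ ≠ μ₂
df = n₁ + n₂ - 2 = 55
Pooled variance s_p² = [(n₁-1)s₁² + (n₂-1)s₂²] / (n₁ + n₂ - 2) = [(17)(8.44²) + (38)(12.19²)] / 55 = 124.6841
SE = √(s_p²(1/n₁ + 1/n₂)) = √(124.6841 × (1/18 + 1/39)) = 3.1818
t = (x̄₁ - x̄₂) / SE = (79.70 - 80.77) / 3.1818 = -1.07 / 3.1818 = -0.336
p-value = 0.7379

Since p-value > α = 0.05, we fail to reject H₀.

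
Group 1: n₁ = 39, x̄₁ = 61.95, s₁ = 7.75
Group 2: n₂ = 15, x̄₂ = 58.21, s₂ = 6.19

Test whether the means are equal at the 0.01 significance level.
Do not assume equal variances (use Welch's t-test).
Welch's two-sample t-test:
H₀: μ₁ = μ₂
H₁: μ₁ ≠ μ₂
s₁²/n₁ = 7.75²/39 = 1.5401,  s₂²/n₂ = 6.19²/15 = 2.5544
SE = √(s₁²/n₁ + s₂²/n₂) = √(1.5401 + 2.5544) = 2.0235
df (Welch-Satterthwaite) = (s₁²/n₁ + s₂²/n₂)² / [(s₁²/n₁)²/(n₁-1) + (s₂²/n₂)²/(n₂-1)] ≈ 31.72
t = (x̄₁ - x̄₂) / SE = (61.95 - 58.21) / 2.0235 = 3.74 / 2.0235 = 1.848
p-value = 0.0739

Since p-value > α = 0.01, we fail to reject H₀.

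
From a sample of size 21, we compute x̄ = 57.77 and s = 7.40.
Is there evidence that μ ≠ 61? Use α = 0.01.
One-sample t-test:
H₀: μ = 61
H₁: μ ≠ 61
df = n - 1 = 20
t = (x̄ - μ₀) / (s/√n) = (57.77 - 61) / (7.40/√21) = -2.000
p-value = 0.0592

Since p-value > α = 0.01, we fail to reject H₀.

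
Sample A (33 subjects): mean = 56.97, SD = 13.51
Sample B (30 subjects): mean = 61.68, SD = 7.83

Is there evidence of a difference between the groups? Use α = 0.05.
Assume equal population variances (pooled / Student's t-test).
Student's two-sample t-test (equal variances):
H₀: μ₁ = μ₂
H₁: μ₁ ≠ μ₂
df = n₁ + n₂ - 2 = 61
Pooled variance s_p² = [(n₁-1)s₁² + (n₂-1)s₂²] / (n₁ + n₂ - 2) = [(32)(13.51²) + (29)(7.83²)] / 61 = 124.8951
SE = √(s_p²(1/n₁ + 1/n₂)) = √(124.8951 × (1/33 + 1/30)) = 2.8192
t = (x̄₁ - x̄₂) / SE = (56.97 - 61.68) / 2.8192 = -4.71 / 2.8192 = -1.671
p-value = 0.0999

Since p-value > α = 0.05, we fail to reject H₀.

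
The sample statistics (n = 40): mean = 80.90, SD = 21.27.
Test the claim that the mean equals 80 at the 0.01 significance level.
One-sample t-test:
H₀: μ = 80
H₁: μ ≠ 80
df = n - 1 = 39
t = (x̄ - μ₀) / (s/√n) = (80.90 - 80) / (21.27/√40) = 0.268
p-value = 0.7904

Since p-value > α = 0.01, we fail to reject H₀.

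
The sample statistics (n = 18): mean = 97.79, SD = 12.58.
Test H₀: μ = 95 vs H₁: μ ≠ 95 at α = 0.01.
One-sample t-test:
H₀: μ = 95
H₁: μ ≠ 95
df = n - 1 = 17
t = (x̄ - μ₀) / (s/√n) = (97.79 - 95) / (12.58/√18) = 0.941
p-value = 0.3599

Since p-value > α = 0.01, we fail to reject H₀.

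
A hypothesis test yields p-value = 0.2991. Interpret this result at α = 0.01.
Since p = 0.2991 > α = 0.01, fail to reject H₀.
There is insufficient evidence to reject the null hypothesis; the result is not statistically significant at the 0.01 level.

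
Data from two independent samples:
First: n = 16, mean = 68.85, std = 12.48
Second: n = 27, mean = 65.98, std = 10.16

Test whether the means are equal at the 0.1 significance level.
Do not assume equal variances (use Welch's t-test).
Welch's two-sample t-test:
H₀: μ₁ = μ₂
H₁: μ₁ ≠ μ₂
s₁²/n₁ = 12.48²/16 = 9.7344,  s₂²/n₂ = 10.16²/27 = 3.8232
SE = √(s₁²/n₁ + s₂²/n₂) = √(9.7344 + 3.8232) = 3.6821
df (Welch-Satterthwaite) = (s₁²/n₁ + s₂²/n₂)² / [(s₁²/n₁)²/(n₁-1) + (s₂²/n₂)²/(n₂-1)] ≈ 26.72
t = (x̄₁ - x̄₂) / SE = (68.85 - 65.98) / 3.6821 = 2.87 / 3.6821 = 0.779
p-value = 0.4426

Since p-value > α = 0.1, we fail to reject H₀.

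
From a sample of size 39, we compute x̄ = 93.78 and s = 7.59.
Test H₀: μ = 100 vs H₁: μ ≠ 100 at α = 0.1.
One-sample t-test:
H₀: μ = 100
H₁: μ ≠ 100
df = n - 1 = 38
t = (x̄ - μ₀) / (s/√n) = (93.78 - 100) / (7.59/√39) = -5.118
p-value < 0.0001

Since p-value < α = 0.1, we reject H₀.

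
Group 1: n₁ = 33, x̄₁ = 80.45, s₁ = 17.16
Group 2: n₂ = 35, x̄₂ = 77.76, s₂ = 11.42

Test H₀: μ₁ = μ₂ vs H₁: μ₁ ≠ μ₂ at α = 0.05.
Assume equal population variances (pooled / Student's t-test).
Student's two-sample t-test (equal variances):
H₀: μ₁ = μ₂
H₁: μ₁ ≠ μ₂
df = n₁ + n₂ - 2 = 66
Pooled variance s_p² = [(n₁-1)s₁² + (n₂-1)s₂²] / (n₁ + n₂ - 2) = [(32)(17.16²) + (34)(11.42²)] / 66 = 209.9554
SE = √(s_p²(1/n₁ + 1/n₂)) = √(209.9554 × (1/33 + 1/35)) = 3.5158
t = (x̄₁ - x̄₂) / SE = (80.45 - 77.76) / 3.5158 = 2.69 / 3.5158 = 0.765
p-value = 0.4469

Since p-value > α = 0.05, we fail to reject H₀.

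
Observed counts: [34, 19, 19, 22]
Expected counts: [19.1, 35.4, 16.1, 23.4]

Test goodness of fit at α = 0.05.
Chi-square goodness of fit test:
H₀: observed counts match expected distribution
H₁: observed counts differ from expected distribution
df = k - 1 = 3
χ² = Σ(O - E)²/E
   = (34 - 19.1)²/19.1 + (19 - 35.4)²/35.4 + (19 - 16.1)²/16.1 + (22 - 23.4)²/23.4
   = 11.624 + 7.598 + 0.522 + 0.084
   = 19.83
p-value = 0.0002

Since p-value < α = 0.05, we reject H₀.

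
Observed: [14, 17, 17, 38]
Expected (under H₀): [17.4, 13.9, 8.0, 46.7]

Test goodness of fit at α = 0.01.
Chi-square goodness of fit test:
H₀: observed counts match expected distribution
H₁: observed counts differ from expected distribution
df = k - 1 = 3
χ² = Σ(O - E)²/E
   = (14 - 17.4)²/17.4 + (17 - 13.9)²/13.9 + (17 - 8.0)²/8.0 + (38 - 46.7)²/46.7
   = 0.664 + 0.691 + 10.125 + 1.621
   = 13.10
p-value = 0.0044

Since p-value < α = 0.01, we reject H₀.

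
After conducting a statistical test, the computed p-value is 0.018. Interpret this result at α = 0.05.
Since p = 0.018 < α = 0.05, reject H₀.
There is sufficient evidence to reject the null hypothesis; the result is statistically significant at the 0.05 level.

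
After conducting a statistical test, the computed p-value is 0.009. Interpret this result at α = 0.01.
Since p = 0.009 < α = 0.01, reject H₀.
There is sufficient evidence to reject the null hypothesis; the result is statistically significant at the 0.01 level.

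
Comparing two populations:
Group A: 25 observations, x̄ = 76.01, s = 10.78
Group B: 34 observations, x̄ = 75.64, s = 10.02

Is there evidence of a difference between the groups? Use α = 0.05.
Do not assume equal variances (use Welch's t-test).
Welch's two-sample t-test:
H₀: μ₁ = μ₂
H₁: μ₁ ≠ μ₂
s₁²/n₁ = 10.78²/25 = 4.6483,  s₂²/n₂ = 10.02²/34 = 2.9530
SE = √(s₁²/n₁ + s₂²/n₂) = √(4.6483 + 2.9530) = 2.7570
df (Welch-Satterthwaite) = (s₁²/n₁ + s₂²/n₂)² / [(s₁²/n₁)²/(n₁-1) + (s₂²/n₂)²/(n₂-1)] ≈ 49.62
t = (x̄₁ - x̄₂) / SE = (76.01 - 75.64) / 2.7570 = 0.37 / 2.7570 = 0.134
p-value = 0.8938

Since p-value > α = 0.05, we fail to reject H₀.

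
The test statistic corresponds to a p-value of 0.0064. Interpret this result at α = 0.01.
Since p = 0.0064 < α = 0.01, reject H₀.
There is sufficient evidence to reject the null hypothesis; the result is statistically significant at the 0.01 level.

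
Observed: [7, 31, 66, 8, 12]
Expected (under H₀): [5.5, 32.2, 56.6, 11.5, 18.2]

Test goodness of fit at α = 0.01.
Chi-square goodness of fit test:
H₀: observed counts match expected distribution
H₁: observed counts differ from expected distribution
df = k - 1 = 4
χ² = Σ(O - E)²/E
   = (7 - 5.5)²/5.5 + (31 - 32.2)²/32.2 + (66 - 56.6)²/56.6 + (8 - 11.5)²/11.5 + (12 - 18.2)²/18.2
   = 0.409 + 0.045 + 1.561 + 1.065 + 2.112
   = 5.19
p-value = 0.2681

Since p-value > α = 0.01, we fail to reject H₀.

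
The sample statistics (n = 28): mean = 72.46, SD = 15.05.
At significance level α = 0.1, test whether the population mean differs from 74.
One-sample t-test:
H₀: μ = 74
H₁: μ ≠ 74
df = n - 1 = 27
t = (x̄ - μ₀) / (s/√n) = (72.46 - 74) / (15.05/√28) = -0.541
p-value = 0.5926

Since p-value > α = 0.1, we fail to reject H₀.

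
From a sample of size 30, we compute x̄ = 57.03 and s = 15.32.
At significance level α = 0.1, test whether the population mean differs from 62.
One-sample t-test:
H₀: μ = 62
H₁: μ ≠ 62
df = n - 1 = 29
t = (x̄ - μ₀) / (s/√n) = (57.03 - 62) / (15.32/√30) = -1.777
p-value = 0.0861

Since p-value < α = 0.1, we reject H₀.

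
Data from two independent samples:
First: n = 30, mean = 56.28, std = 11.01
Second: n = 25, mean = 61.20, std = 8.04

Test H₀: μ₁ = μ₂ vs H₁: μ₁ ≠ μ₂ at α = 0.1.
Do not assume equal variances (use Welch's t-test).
Welch's two-sample t-test:
H₀: μ₁ = μ₂
H₁: μ₁ ≠ μ₂
s₁²/n₁ = 11.01²/30 = 4.0407,  s₂²/n₂ = 8.04²/25 = 2.5857
SE = √(s₁²/n₁ + s₂²/n₂) = √(4.0407 + 2.5857) = 2.5742
df (Welch-Satterthwaite) = (s₁²/n₁ + s₂²/n₂)² / [(s₁²/n₁)²/(n₁-1) + (s₂²/n₂)²/(n₂-1)] ≈ 52.17
t = (x̄₁ - x̄₂) / SE = (56.28 - 61.20) / 2.5742 = -4.92 / 2.5742 = -1.911
p-value = 0.0615

Since p-value < α = 0.1, we reject H₀.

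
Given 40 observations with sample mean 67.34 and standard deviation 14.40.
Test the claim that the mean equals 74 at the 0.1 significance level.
One-sample t-test:
H₀: μ = 74
H₁: μ ≠ 74
df = n - 1 = 39
t = (x̄ - μ₀) / (s/√n) = (67.34 - 74) / (14.40/√40) = -2.925
p-value = 0.0057

Since p-value < α = 0.1, we reject H₀.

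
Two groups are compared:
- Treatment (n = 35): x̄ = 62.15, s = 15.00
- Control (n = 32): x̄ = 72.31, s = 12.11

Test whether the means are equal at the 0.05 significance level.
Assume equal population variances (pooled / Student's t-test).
Student's two-sample t-test (equal variances):
H₀: μ₁ = μ₂
H₁: μ₁ ≠ μ₂
df = n₁ + n₂ - 2 = 65
Pooled variance s_p² = [(n₁-1)s₁² + (n₂-1)s₂²] / (n₁ + n₂ - 2) = [(34)(15.00²) + (31)(12.11²)] / 65 = 187.6341
SE = √(s_p²(1/n₁ + 1/n₂)) = √(187.6341 × (1/35 + 1/32)) = 3.3503
t = (x̄₁ - x̄₂) / SE = (62.15 - 72.31) / 3.3503 = -10.16 / 3.3503 = -3.033
p-value = 0.0035

Since p-value < α = 0.05, we reject H₀.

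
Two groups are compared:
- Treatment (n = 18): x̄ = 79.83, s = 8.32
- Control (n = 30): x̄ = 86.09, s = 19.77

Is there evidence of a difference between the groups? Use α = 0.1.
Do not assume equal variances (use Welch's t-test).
Welch's two-sample t-test:
H₀: μ₁ = μ₂
H₁: μ₁ ≠ μ₂
s₁²/n₁ = 8.32²/18 = 3.8457,  s₂²/n₂ = 19.77²/30 = 13.0284
SE = √(s₁²/n₁ + s₂²/n₂) = √(3.8457 + 13.0284) = 4.1078
df (Welch-Satterthwaite) = (s₁²/n₁ + s₂²/n₂)² / [(s₁²/n₁)²/(n₁-1) + (s₂²/n₂)²/(n₂-1)] ≈ 42.35
t = (x̄₁ - x̄₂) / SE = (79.83 - 86.09) / 4.1078 = -6.26 / 4.1078 = -1.524
p-value = 0.1350

Since p-value > α = 0.1, we fail to reject H₀.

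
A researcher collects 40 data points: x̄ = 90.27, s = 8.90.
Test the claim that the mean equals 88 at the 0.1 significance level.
One-sample t-test:
H₀: μ = 88
H₁: μ ≠ 88
df = n - 1 = 39
t = (x̄ - μ₀) / (s/√n) = (90.27 - 88) / (8.90/√40) = 1.613
p-value = 0.1148

Since p-value > α = 0.1, we fail to reject H₀.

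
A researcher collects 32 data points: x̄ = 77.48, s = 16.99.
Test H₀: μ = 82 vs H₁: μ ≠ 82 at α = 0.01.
One-sample t-test:
H₀: μ = 82
H₁: μ ≠ 82
df = n - 1 = 31
t = (x̄ - μ₀) / (s/√n) = (77.48 - 82) / (16.99/√32) = -1.505
p-value = 0.1425

Since p-value > α = 0.01, we fail to reject H₀.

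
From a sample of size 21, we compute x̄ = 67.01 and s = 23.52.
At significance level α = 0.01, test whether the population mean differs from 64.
One-sample t-test:
H₀: μ = 64
H₁: μ ≠ 64
df = n - 1 = 20
t = (x̄ - μ₀) / (s/√n) = (67.01 - 64) / (23.52/√21) = 0.586
p-value = 0.5641

Since p-value > α = 0.01, we fail to reject H₀.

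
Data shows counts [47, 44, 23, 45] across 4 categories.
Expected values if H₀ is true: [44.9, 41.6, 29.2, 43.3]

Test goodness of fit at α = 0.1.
Chi-square goodness of fit test:
H₀: observed counts match expected distribution
H₁: observed counts differ from expected distribution
df = k - 1 = 3
χ² = Σ(O - E)²/E
   = (47 - 44.9)²/44.9 + (44 - 41.6)²/41.6 + (23 - 29.2)²/29.2 + (45 - 43.3)²/43.3
   = 0.098 + 0.138 + 1.316 + 0.067
   = 1.62
p-value = 0.6549

Since p-value > α = 0.1, we fail to reject H₀.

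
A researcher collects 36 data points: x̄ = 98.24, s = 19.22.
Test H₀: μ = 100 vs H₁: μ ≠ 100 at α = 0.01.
One-sample t-test:
H₀: μ = 100
H₁: μ ≠ 100
df = n - 1 = 35
t = (x̄ - μ₀) / (s/√n) = (98.24 - 100) / (19.22/√36) = -0.549
p-value = 0.5862

Since p-value > α = 0.01, we fail to reject H₀.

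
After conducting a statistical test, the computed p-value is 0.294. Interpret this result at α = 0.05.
Since p = 0.294 > α = 0.05, fail to reject H₀.
There is insufficient evidence to reject the null hypothesis; the result is not statistically significant at the 0.05 level.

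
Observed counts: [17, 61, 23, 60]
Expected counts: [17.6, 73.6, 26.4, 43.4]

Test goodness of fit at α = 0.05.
Chi-square goodness of fit test:
H₀: observed counts match expected distribution
H₁: observed counts differ from expected distribution
df = k - 1 = 3
χ² = Σ(O - E)²/E
   = (17 - 17.6)²/17.6 + (61 - 73.6)²/73.6 + (23 - 26.4)²/26.4 + (60 - 43.4)²/43.4
   = 0.020 + 2.157 + 0.438 + 6.349
   = 8.96
p-value = 0.0298

Since p-value < α = 0.05, we reject H₀.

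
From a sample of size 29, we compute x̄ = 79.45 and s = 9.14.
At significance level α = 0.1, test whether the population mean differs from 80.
One-sample t-test:
H₀: μ = 80
H₁: μ ≠ 80
df = n - 1 = 28
t = (x̄ - μ₀) / (s/√n) = (79.45 - 80) / (9.14/√29) = -0.324
p-value = 0.7483

Since p-value > α = 0.1, we fail to reject H₀.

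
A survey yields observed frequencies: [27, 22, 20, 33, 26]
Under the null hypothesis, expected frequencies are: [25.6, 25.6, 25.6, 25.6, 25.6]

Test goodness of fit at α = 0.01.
Chi-square goodness of fit test:
H₀: observed counts match expected distribution
H₁: observed counts differ from expected distribution
df = k - 1 = 4
χ² = Σ(O - E)²/E
   = (27 - 25.6)²/25.6 + (22 - 25.6)²/25.6 + (20 - 25.6)²/25.6 + (33 - 25.6)²/25.6 + (26 - 25.6)²/25.6
   = 0.077 + 0.506 + 1.225 + 2.139 + 0.006
   = 3.95
p-value = 0.4124

Since p-value > α = 0.01, we fail to reject H₀.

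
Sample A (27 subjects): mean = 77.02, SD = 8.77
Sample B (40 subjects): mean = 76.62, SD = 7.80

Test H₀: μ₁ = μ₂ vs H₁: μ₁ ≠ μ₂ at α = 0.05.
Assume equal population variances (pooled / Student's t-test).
Student's two-sample t-test (equal variances):
H₀: μ₁ = μ₂
H₁: μ₁ ≠ μ₂
df = n₁ + n₂ - 2 = 65
Pooled variance s_p² = [(n₁-1)s₁² + (n₂-1)s₂²] / (n₁ + n₂ - 2) = [(26)(8.77²) + (39)(7.80²)] / 65 = 67.2692
SE = √(s_p²(1/n₁ + 1/n₂)) = √(67.2692 × (1/27 + 1/40)) = 2.0428
t = (x̄₁ - x̄₂) / SE = (77.02 - 76.62) / 2.0428 = 0.40 / 2.0428 = 0.196
p-value = 0.8454

Since p-value > α = 0.05, we fail to reject H₀.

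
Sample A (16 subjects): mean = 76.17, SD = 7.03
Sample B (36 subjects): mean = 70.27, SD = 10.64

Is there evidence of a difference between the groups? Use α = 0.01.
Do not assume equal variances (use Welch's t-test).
Welch's two-sample t-test:
H₀: μ₁ = μ₂
H₁: μ₁ ≠ μ₂
s₁²/n₁ = 7.03²/16 = 3.0888,  s₂²/n₂ = 10.64²/36 = 3.1447
SE = √(s₁²/n₁ + s₂²/n₂) = √(3.0888 + 3.1447) = 2.4967
df (Welch-Satterthwaite) = (s₁²/n₁ + s₂²/n₂)² / [(s₁²/n₁)²/(n₁-1) + (s₂²/n₂)²/(n₂-1)] ≈ 42.30
t = (x̄₁ - x̄₂) / SE = (76.17 - 70.27) / 2.4967 = 5.90 / 2.4967 = 2.363
p-value = 0.0228

Since p-value > α = 0.01, we fail to reject H₀.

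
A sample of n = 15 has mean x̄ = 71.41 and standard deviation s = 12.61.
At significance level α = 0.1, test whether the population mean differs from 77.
One-sample t-test:
H₀: μ = 77
H₁: μ ≠ 77
df = n - 1 = 14
t = (x̄ - μ₀) / (s/√n) = (71.41 - 77) / (12.61/√15) = -1.717
p-value = 0.1080

Since p-value > α = 0.1, we fail to reject H₀.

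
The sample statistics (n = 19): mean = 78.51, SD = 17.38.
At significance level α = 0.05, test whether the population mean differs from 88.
One-sample t-test:
H₀: μ = 88
H₁: μ ≠ 88
df = n - 1 = 18
t = (x̄ - μ₀) / (s/√n) = (78.51 - 88) / (17.38/√19) = -2.380
p-value = 0.0286

Since p-value < α = 0.05, we reject H₀.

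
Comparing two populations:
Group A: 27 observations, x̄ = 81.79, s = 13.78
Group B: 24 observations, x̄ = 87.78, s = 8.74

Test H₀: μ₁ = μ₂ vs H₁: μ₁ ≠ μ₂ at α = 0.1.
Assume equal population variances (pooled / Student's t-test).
Student's two-sample t-test (equal variances):
H₀: μ₁ = μ₂
H₁: μ₁ ≠ μ₂
df = n₁ + n₂ - 2 = 49
Pooled variance s_p² = [(n₁-1)s₁² + (n₂-1)s₂²] / (n₁ + n₂ - 2) = [(26)(13.78²) + (23)(8.74²)] / 49 = 136.6125
SE = √(s_p²(1/n₁ + 1/n₂)) = √(136.6125 × (1/27 + 1/24)) = 3.2790
t = (x̄₁ - x̄₂) / SE = (81.79 - 87.78) / 3.2790 = -5.99 / 3.2790 = -1.827
p-value = 0.0738

Since p-value < α = 0.1, we reject H₀.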